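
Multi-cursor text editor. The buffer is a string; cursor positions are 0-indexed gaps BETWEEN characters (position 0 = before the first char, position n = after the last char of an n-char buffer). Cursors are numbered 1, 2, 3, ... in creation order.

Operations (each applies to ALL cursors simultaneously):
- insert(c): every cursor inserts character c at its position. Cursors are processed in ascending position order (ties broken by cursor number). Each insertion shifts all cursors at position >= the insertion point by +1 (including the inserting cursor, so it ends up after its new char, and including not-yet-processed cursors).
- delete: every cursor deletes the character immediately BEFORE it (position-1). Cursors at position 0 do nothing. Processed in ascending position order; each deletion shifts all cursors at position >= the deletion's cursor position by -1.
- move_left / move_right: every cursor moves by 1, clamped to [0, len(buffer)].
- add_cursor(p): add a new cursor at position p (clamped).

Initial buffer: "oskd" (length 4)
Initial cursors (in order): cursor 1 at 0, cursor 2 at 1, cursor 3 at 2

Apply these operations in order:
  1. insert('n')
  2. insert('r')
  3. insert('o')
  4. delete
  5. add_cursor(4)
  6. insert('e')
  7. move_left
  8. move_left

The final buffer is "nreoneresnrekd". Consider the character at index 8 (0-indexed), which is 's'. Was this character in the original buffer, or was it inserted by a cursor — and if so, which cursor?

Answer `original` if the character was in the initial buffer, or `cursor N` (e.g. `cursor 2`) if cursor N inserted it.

Answer: original

Derivation:
After op 1 (insert('n')): buffer="nonsnkd" (len 7), cursors c1@1 c2@3 c3@5, authorship 1.2.3..
After op 2 (insert('r')): buffer="nronrsnrkd" (len 10), cursors c1@2 c2@5 c3@8, authorship 11.22.33..
After op 3 (insert('o')): buffer="nroonrosnrokd" (len 13), cursors c1@3 c2@7 c3@11, authorship 111.222.333..
After op 4 (delete): buffer="nronrsnrkd" (len 10), cursors c1@2 c2@5 c3@8, authorship 11.22.33..
After op 5 (add_cursor(4)): buffer="nronrsnrkd" (len 10), cursors c1@2 c4@4 c2@5 c3@8, authorship 11.22.33..
After op 6 (insert('e')): buffer="nreoneresnrekd" (len 14), cursors c1@3 c4@6 c2@8 c3@12, authorship 111.2422.333..
After op 7 (move_left): buffer="nreoneresnrekd" (len 14), cursors c1@2 c4@5 c2@7 c3@11, authorship 111.2422.333..
After op 8 (move_left): buffer="nreoneresnrekd" (len 14), cursors c1@1 c4@4 c2@6 c3@10, authorship 111.2422.333..
Authorship (.=original, N=cursor N): 1 1 1 . 2 4 2 2 . 3 3 3 . .
Index 8: author = original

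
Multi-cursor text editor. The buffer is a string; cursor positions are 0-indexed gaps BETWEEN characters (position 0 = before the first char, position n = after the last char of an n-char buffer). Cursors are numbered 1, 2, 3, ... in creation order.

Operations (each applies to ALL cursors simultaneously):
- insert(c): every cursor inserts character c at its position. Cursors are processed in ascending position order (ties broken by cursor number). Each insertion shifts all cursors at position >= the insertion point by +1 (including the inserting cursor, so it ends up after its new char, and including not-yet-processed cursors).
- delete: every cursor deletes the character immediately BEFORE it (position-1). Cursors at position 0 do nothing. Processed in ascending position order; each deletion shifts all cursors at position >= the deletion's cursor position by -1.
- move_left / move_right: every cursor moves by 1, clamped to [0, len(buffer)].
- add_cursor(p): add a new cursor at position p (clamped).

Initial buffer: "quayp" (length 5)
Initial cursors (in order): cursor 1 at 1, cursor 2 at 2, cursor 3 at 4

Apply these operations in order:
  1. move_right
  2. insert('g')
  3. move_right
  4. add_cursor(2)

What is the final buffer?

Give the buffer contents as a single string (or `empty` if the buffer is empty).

After op 1 (move_right): buffer="quayp" (len 5), cursors c1@2 c2@3 c3@5, authorship .....
After op 2 (insert('g')): buffer="qugagypg" (len 8), cursors c1@3 c2@5 c3@8, authorship ..1.2..3
After op 3 (move_right): buffer="qugagypg" (len 8), cursors c1@4 c2@6 c3@8, authorship ..1.2..3
After op 4 (add_cursor(2)): buffer="qugagypg" (len 8), cursors c4@2 c1@4 c2@6 c3@8, authorship ..1.2..3

Answer: qugagypg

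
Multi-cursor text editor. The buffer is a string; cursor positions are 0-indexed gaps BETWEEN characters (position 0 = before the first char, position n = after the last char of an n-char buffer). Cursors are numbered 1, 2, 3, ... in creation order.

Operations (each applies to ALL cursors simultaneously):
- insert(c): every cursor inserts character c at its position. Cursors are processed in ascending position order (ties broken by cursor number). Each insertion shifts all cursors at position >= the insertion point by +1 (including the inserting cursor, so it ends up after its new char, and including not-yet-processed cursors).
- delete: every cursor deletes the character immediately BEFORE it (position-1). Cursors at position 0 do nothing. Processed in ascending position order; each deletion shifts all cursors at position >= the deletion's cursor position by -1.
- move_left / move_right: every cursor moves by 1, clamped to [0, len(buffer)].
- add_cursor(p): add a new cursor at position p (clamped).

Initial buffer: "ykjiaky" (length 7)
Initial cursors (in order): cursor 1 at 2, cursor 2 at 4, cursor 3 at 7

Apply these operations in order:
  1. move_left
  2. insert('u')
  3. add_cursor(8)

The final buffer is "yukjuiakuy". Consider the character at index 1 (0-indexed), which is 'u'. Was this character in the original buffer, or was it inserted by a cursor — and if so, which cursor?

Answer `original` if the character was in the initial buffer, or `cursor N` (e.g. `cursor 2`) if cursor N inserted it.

After op 1 (move_left): buffer="ykjiaky" (len 7), cursors c1@1 c2@3 c3@6, authorship .......
After op 2 (insert('u')): buffer="yukjuiakuy" (len 10), cursors c1@2 c2@5 c3@9, authorship .1..2...3.
After op 3 (add_cursor(8)): buffer="yukjuiakuy" (len 10), cursors c1@2 c2@5 c4@8 c3@9, authorship .1..2...3.
Authorship (.=original, N=cursor N): . 1 . . 2 . . . 3 .
Index 1: author = 1

Answer: cursor 1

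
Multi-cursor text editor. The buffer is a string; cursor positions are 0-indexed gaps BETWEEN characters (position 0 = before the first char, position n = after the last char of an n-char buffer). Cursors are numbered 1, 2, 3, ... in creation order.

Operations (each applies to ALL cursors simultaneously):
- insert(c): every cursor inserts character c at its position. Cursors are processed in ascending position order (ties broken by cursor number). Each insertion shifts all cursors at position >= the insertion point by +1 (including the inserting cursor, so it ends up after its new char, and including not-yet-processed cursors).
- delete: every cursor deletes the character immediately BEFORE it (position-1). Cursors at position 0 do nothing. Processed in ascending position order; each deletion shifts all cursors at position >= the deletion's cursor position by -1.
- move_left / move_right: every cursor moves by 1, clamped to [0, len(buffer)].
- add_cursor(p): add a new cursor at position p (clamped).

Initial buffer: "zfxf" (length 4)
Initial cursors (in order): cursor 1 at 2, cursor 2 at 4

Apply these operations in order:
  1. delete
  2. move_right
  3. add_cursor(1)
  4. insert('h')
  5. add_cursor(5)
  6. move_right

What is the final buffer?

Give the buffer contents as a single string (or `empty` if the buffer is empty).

Answer: zhxhh

Derivation:
After op 1 (delete): buffer="zx" (len 2), cursors c1@1 c2@2, authorship ..
After op 2 (move_right): buffer="zx" (len 2), cursors c1@2 c2@2, authorship ..
After op 3 (add_cursor(1)): buffer="zx" (len 2), cursors c3@1 c1@2 c2@2, authorship ..
After op 4 (insert('h')): buffer="zhxhh" (len 5), cursors c3@2 c1@5 c2@5, authorship .3.12
After op 5 (add_cursor(5)): buffer="zhxhh" (len 5), cursors c3@2 c1@5 c2@5 c4@5, authorship .3.12
After op 6 (move_right): buffer="zhxhh" (len 5), cursors c3@3 c1@5 c2@5 c4@5, authorship .3.12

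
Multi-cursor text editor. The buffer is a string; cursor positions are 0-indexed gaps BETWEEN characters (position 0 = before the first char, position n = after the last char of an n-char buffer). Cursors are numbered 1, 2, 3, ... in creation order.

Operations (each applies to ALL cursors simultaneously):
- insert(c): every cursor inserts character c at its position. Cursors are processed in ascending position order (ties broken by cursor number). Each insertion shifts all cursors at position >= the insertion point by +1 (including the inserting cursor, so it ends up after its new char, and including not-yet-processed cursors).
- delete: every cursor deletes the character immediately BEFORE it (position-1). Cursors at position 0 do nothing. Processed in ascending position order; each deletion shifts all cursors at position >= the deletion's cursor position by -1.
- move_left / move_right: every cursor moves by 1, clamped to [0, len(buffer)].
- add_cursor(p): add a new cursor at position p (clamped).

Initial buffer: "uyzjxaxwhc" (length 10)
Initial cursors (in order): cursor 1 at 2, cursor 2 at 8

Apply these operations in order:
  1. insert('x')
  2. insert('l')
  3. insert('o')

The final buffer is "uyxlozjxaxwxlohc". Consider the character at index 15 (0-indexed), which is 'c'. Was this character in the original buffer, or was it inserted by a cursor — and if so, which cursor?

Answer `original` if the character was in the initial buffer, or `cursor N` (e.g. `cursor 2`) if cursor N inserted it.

Answer: original

Derivation:
After op 1 (insert('x')): buffer="uyxzjxaxwxhc" (len 12), cursors c1@3 c2@10, authorship ..1......2..
After op 2 (insert('l')): buffer="uyxlzjxaxwxlhc" (len 14), cursors c1@4 c2@12, authorship ..11......22..
After op 3 (insert('o')): buffer="uyxlozjxaxwxlohc" (len 16), cursors c1@5 c2@14, authorship ..111......222..
Authorship (.=original, N=cursor N): . . 1 1 1 . . . . . . 2 2 2 . .
Index 15: author = original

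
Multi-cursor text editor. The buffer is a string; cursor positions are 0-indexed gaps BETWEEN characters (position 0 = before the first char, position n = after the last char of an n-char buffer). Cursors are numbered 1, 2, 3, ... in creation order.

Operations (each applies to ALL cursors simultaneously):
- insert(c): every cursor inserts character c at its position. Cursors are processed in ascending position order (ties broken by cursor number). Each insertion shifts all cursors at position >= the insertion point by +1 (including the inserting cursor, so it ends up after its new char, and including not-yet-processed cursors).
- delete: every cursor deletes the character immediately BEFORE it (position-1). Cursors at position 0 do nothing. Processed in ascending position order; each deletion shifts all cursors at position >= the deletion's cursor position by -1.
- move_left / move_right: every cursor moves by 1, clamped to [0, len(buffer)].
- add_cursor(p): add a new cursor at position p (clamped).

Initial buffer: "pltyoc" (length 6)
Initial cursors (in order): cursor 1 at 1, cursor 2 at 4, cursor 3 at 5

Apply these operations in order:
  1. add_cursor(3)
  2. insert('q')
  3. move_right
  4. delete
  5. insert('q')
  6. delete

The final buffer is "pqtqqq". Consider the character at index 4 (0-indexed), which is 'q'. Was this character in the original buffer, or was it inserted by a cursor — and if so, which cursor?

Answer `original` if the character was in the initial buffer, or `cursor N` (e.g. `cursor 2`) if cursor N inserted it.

Answer: cursor 2

Derivation:
After op 1 (add_cursor(3)): buffer="pltyoc" (len 6), cursors c1@1 c4@3 c2@4 c3@5, authorship ......
After op 2 (insert('q')): buffer="pqltqyqoqc" (len 10), cursors c1@2 c4@5 c2@7 c3@9, authorship .1..4.2.3.
After op 3 (move_right): buffer="pqltqyqoqc" (len 10), cursors c1@3 c4@6 c2@8 c3@10, authorship .1..4.2.3.
After op 4 (delete): buffer="pqtqqq" (len 6), cursors c1@2 c4@4 c2@5 c3@6, authorship .1.423
After op 5 (insert('q')): buffer="pqqtqqqqqq" (len 10), cursors c1@3 c4@6 c2@8 c3@10, authorship .11.442233
After op 6 (delete): buffer="pqtqqq" (len 6), cursors c1@2 c4@4 c2@5 c3@6, authorship .1.423
Authorship (.=original, N=cursor N): . 1 . 4 2 3
Index 4: author = 2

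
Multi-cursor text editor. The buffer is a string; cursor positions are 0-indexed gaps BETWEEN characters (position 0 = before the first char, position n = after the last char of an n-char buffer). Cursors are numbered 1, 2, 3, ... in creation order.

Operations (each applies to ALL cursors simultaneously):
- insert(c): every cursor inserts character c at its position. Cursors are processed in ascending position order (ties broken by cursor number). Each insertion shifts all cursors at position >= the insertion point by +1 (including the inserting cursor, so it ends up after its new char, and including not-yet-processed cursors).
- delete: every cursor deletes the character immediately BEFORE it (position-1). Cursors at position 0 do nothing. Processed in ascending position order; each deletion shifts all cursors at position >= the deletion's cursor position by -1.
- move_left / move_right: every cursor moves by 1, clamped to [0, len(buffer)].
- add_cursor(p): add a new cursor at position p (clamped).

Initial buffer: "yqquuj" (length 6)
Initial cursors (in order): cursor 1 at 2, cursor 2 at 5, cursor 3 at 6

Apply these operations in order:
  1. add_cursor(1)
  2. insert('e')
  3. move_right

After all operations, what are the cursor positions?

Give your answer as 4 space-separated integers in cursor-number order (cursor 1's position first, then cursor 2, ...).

Answer: 5 9 10 3

Derivation:
After op 1 (add_cursor(1)): buffer="yqquuj" (len 6), cursors c4@1 c1@2 c2@5 c3@6, authorship ......
After op 2 (insert('e')): buffer="yeqequueje" (len 10), cursors c4@2 c1@4 c2@8 c3@10, authorship .4.1...2.3
After op 3 (move_right): buffer="yeqequueje" (len 10), cursors c4@3 c1@5 c2@9 c3@10, authorship .4.1...2.3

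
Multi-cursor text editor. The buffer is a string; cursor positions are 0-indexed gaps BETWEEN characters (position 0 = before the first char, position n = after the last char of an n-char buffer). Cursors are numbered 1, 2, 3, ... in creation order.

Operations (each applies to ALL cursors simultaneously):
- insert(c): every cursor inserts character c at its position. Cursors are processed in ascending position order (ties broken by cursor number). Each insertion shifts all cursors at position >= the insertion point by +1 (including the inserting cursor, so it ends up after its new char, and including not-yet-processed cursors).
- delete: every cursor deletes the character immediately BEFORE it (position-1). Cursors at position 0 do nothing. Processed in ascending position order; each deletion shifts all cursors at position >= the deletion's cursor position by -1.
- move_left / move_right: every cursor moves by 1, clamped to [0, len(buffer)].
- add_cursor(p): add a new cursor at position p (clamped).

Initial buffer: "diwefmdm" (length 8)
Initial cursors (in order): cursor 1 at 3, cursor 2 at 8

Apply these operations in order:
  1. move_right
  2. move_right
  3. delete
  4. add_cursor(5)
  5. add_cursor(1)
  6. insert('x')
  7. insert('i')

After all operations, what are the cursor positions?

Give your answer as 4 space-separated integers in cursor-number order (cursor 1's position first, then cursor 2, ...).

Answer: 8 14 11 3

Derivation:
After op 1 (move_right): buffer="diwefmdm" (len 8), cursors c1@4 c2@8, authorship ........
After op 2 (move_right): buffer="diwefmdm" (len 8), cursors c1@5 c2@8, authorship ........
After op 3 (delete): buffer="diwemd" (len 6), cursors c1@4 c2@6, authorship ......
After op 4 (add_cursor(5)): buffer="diwemd" (len 6), cursors c1@4 c3@5 c2@6, authorship ......
After op 5 (add_cursor(1)): buffer="diwemd" (len 6), cursors c4@1 c1@4 c3@5 c2@6, authorship ......
After op 6 (insert('x')): buffer="dxiwexmxdx" (len 10), cursors c4@2 c1@6 c3@8 c2@10, authorship .4...1.3.2
After op 7 (insert('i')): buffer="dxiiweximxidxi" (len 14), cursors c4@3 c1@8 c3@11 c2@14, authorship .44...11.33.22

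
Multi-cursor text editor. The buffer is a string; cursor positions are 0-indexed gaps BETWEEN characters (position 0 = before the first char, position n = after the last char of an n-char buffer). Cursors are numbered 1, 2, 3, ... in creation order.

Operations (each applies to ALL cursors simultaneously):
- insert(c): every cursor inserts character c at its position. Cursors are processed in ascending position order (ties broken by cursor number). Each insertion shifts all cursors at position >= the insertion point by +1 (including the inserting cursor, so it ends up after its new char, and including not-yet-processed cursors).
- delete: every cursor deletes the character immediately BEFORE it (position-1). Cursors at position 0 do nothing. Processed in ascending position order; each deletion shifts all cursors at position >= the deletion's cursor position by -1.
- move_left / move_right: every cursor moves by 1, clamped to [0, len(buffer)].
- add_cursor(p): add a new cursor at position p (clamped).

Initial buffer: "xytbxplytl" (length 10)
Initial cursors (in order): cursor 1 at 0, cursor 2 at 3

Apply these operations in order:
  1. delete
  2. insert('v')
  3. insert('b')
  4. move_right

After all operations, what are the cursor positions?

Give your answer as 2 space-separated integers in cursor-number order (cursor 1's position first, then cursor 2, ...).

Answer: 3 7

Derivation:
After op 1 (delete): buffer="xybxplytl" (len 9), cursors c1@0 c2@2, authorship .........
After op 2 (insert('v')): buffer="vxyvbxplytl" (len 11), cursors c1@1 c2@4, authorship 1..2.......
After op 3 (insert('b')): buffer="vbxyvbbxplytl" (len 13), cursors c1@2 c2@6, authorship 11..22.......
After op 4 (move_right): buffer="vbxyvbbxplytl" (len 13), cursors c1@3 c2@7, authorship 11..22.......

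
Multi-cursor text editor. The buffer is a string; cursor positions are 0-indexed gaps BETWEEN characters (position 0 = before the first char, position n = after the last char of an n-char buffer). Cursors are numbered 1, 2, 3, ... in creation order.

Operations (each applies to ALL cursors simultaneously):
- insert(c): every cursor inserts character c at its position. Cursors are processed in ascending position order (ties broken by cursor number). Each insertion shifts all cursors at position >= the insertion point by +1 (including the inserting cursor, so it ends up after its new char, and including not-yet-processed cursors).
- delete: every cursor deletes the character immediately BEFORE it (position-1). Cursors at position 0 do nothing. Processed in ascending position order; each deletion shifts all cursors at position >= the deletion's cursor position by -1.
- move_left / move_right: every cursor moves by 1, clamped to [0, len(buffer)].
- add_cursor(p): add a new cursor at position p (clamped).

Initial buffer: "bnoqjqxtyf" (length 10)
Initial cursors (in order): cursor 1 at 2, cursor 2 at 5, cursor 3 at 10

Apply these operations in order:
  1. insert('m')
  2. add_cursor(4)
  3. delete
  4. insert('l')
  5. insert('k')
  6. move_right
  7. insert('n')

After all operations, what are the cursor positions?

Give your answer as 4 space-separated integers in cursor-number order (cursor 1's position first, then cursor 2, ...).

Answer: 9 14 21 9

Derivation:
After op 1 (insert('m')): buffer="bnmoqjmqxtyfm" (len 13), cursors c1@3 c2@7 c3@13, authorship ..1...2.....3
After op 2 (add_cursor(4)): buffer="bnmoqjmqxtyfm" (len 13), cursors c1@3 c4@4 c2@7 c3@13, authorship ..1...2.....3
After op 3 (delete): buffer="bnqjqxtyf" (len 9), cursors c1@2 c4@2 c2@4 c3@9, authorship .........
After op 4 (insert('l')): buffer="bnllqjlqxtyfl" (len 13), cursors c1@4 c4@4 c2@7 c3@13, authorship ..14..2.....3
After op 5 (insert('k')): buffer="bnllkkqjlkqxtyflk" (len 17), cursors c1@6 c4@6 c2@10 c3@17, authorship ..1414..22.....33
After op 6 (move_right): buffer="bnllkkqjlkqxtyflk" (len 17), cursors c1@7 c4@7 c2@11 c3@17, authorship ..1414..22.....33
After op 7 (insert('n')): buffer="bnllkkqnnjlkqnxtyflkn" (len 21), cursors c1@9 c4@9 c2@14 c3@21, authorship ..1414.14.22.2....333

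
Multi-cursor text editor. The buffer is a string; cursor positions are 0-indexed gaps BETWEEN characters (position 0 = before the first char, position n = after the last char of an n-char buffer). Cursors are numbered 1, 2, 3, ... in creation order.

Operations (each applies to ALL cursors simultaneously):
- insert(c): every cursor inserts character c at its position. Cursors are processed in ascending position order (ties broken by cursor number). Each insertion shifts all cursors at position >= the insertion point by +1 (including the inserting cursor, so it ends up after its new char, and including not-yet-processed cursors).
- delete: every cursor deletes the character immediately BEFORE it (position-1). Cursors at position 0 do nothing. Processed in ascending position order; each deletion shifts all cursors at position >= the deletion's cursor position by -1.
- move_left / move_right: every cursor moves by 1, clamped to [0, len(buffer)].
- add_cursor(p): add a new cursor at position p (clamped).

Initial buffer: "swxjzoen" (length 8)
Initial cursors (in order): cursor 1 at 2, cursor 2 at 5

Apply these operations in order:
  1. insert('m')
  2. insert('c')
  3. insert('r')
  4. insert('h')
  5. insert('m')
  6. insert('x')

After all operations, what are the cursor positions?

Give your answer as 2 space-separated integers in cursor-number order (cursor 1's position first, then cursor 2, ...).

Answer: 8 17

Derivation:
After op 1 (insert('m')): buffer="swmxjzmoen" (len 10), cursors c1@3 c2@7, authorship ..1...2...
After op 2 (insert('c')): buffer="swmcxjzmcoen" (len 12), cursors c1@4 c2@9, authorship ..11...22...
After op 3 (insert('r')): buffer="swmcrxjzmcroen" (len 14), cursors c1@5 c2@11, authorship ..111...222...
After op 4 (insert('h')): buffer="swmcrhxjzmcrhoen" (len 16), cursors c1@6 c2@13, authorship ..1111...2222...
After op 5 (insert('m')): buffer="swmcrhmxjzmcrhmoen" (len 18), cursors c1@7 c2@15, authorship ..11111...22222...
After op 6 (insert('x')): buffer="swmcrhmxxjzmcrhmxoen" (len 20), cursors c1@8 c2@17, authorship ..111111...222222...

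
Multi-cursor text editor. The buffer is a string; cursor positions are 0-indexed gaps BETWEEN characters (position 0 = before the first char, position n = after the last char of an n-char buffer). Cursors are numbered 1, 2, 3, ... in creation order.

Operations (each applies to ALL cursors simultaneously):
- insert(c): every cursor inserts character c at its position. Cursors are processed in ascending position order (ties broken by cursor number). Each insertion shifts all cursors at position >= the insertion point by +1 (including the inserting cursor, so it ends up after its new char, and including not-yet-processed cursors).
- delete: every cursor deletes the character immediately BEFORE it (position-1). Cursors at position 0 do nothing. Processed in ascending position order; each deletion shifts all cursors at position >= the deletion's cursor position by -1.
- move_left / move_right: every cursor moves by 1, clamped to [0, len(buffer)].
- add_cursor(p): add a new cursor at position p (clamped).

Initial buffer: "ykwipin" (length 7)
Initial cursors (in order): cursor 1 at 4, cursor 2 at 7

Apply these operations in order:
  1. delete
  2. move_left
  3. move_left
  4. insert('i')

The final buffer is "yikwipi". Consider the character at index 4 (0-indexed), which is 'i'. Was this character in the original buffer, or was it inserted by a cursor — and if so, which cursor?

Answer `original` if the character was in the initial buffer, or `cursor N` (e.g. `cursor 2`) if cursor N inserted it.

After op 1 (delete): buffer="ykwpi" (len 5), cursors c1@3 c2@5, authorship .....
After op 2 (move_left): buffer="ykwpi" (len 5), cursors c1@2 c2@4, authorship .....
After op 3 (move_left): buffer="ykwpi" (len 5), cursors c1@1 c2@3, authorship .....
After op 4 (insert('i')): buffer="yikwipi" (len 7), cursors c1@2 c2@5, authorship .1..2..
Authorship (.=original, N=cursor N): . 1 . . 2 . .
Index 4: author = 2

Answer: cursor 2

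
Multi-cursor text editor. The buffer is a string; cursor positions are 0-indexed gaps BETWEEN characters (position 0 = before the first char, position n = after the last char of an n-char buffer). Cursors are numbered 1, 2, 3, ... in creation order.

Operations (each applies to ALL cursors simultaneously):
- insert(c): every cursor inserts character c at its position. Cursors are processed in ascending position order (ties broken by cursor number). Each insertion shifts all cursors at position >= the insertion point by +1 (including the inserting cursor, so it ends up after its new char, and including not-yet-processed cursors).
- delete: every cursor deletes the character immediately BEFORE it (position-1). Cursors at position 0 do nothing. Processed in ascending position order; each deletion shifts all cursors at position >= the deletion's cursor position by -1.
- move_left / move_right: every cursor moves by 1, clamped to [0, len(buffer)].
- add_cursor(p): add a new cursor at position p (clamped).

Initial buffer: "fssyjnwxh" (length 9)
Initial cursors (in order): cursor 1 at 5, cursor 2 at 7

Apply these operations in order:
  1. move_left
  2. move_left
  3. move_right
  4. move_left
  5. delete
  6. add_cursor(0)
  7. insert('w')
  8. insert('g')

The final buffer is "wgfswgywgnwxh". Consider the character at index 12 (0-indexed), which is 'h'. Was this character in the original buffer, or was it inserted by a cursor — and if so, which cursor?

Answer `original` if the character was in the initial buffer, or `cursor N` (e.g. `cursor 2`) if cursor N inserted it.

After op 1 (move_left): buffer="fssyjnwxh" (len 9), cursors c1@4 c2@6, authorship .........
After op 2 (move_left): buffer="fssyjnwxh" (len 9), cursors c1@3 c2@5, authorship .........
After op 3 (move_right): buffer="fssyjnwxh" (len 9), cursors c1@4 c2@6, authorship .........
After op 4 (move_left): buffer="fssyjnwxh" (len 9), cursors c1@3 c2@5, authorship .........
After op 5 (delete): buffer="fsynwxh" (len 7), cursors c1@2 c2@3, authorship .......
After op 6 (add_cursor(0)): buffer="fsynwxh" (len 7), cursors c3@0 c1@2 c2@3, authorship .......
After op 7 (insert('w')): buffer="wfswywnwxh" (len 10), cursors c3@1 c1@4 c2@6, authorship 3..1.2....
After op 8 (insert('g')): buffer="wgfswgywgnwxh" (len 13), cursors c3@2 c1@6 c2@9, authorship 33..11.22....
Authorship (.=original, N=cursor N): 3 3 . . 1 1 . 2 2 . . . .
Index 12: author = original

Answer: original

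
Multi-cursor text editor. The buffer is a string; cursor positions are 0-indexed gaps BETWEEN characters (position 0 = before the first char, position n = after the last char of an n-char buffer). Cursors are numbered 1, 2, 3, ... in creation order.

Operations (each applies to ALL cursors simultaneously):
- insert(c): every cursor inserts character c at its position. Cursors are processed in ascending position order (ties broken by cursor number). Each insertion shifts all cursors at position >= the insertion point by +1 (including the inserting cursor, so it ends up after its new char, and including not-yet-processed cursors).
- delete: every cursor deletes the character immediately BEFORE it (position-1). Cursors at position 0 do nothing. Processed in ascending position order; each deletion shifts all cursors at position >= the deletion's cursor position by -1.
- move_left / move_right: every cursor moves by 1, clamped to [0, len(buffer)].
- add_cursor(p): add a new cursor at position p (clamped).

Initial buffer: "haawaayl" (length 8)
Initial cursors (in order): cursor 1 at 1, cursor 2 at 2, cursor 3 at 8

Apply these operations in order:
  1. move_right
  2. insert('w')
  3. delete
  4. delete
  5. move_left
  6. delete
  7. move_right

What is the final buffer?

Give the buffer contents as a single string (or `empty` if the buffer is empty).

After op 1 (move_right): buffer="haawaayl" (len 8), cursors c1@2 c2@3 c3@8, authorship ........
After op 2 (insert('w')): buffer="hawawwaaylw" (len 11), cursors c1@3 c2@5 c3@11, authorship ..1.2.....3
After op 3 (delete): buffer="haawaayl" (len 8), cursors c1@2 c2@3 c3@8, authorship ........
After op 4 (delete): buffer="hwaay" (len 5), cursors c1@1 c2@1 c3@5, authorship .....
After op 5 (move_left): buffer="hwaay" (len 5), cursors c1@0 c2@0 c3@4, authorship .....
After op 6 (delete): buffer="hway" (len 4), cursors c1@0 c2@0 c3@3, authorship ....
After op 7 (move_right): buffer="hway" (len 4), cursors c1@1 c2@1 c3@4, authorship ....

Answer: hway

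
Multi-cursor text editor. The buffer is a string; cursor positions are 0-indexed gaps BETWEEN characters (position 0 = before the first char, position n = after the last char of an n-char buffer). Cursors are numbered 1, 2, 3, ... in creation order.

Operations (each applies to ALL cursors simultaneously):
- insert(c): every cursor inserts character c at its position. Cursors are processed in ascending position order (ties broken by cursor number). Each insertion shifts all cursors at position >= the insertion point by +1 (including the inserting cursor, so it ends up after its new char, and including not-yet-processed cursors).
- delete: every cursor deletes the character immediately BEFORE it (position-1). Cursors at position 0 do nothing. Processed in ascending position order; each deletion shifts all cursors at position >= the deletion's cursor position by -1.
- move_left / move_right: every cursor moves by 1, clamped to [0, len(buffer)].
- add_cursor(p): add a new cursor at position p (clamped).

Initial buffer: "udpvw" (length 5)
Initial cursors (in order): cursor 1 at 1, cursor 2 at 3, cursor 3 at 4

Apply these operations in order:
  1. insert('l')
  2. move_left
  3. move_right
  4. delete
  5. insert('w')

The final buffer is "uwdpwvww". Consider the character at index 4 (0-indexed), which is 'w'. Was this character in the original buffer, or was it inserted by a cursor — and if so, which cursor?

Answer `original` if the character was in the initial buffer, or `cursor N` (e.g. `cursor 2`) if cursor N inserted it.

After op 1 (insert('l')): buffer="uldplvlw" (len 8), cursors c1@2 c2@5 c3@7, authorship .1..2.3.
After op 2 (move_left): buffer="uldplvlw" (len 8), cursors c1@1 c2@4 c3@6, authorship .1..2.3.
After op 3 (move_right): buffer="uldplvlw" (len 8), cursors c1@2 c2@5 c3@7, authorship .1..2.3.
After op 4 (delete): buffer="udpvw" (len 5), cursors c1@1 c2@3 c3@4, authorship .....
After op 5 (insert('w')): buffer="uwdpwvww" (len 8), cursors c1@2 c2@5 c3@7, authorship .1..2.3.
Authorship (.=original, N=cursor N): . 1 . . 2 . 3 .
Index 4: author = 2

Answer: cursor 2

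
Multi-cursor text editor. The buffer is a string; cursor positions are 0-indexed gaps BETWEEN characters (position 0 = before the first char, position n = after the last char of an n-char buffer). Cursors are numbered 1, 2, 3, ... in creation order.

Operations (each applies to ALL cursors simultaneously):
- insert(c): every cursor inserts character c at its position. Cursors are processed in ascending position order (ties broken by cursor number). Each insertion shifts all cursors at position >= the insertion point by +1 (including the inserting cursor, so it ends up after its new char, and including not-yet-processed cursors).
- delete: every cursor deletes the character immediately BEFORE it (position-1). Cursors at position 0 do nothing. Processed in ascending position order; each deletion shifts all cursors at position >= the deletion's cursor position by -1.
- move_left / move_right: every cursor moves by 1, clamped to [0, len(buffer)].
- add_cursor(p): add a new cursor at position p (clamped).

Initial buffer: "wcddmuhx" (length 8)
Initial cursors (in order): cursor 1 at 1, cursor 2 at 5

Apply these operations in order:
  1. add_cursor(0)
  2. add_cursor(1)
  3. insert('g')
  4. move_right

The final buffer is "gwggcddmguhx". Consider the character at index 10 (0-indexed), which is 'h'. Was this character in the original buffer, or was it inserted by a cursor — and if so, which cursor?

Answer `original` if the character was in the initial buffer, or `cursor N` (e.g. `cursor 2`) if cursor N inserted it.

After op 1 (add_cursor(0)): buffer="wcddmuhx" (len 8), cursors c3@0 c1@1 c2@5, authorship ........
After op 2 (add_cursor(1)): buffer="wcddmuhx" (len 8), cursors c3@0 c1@1 c4@1 c2@5, authorship ........
After op 3 (insert('g')): buffer="gwggcddmguhx" (len 12), cursors c3@1 c1@4 c4@4 c2@9, authorship 3.14....2...
After op 4 (move_right): buffer="gwggcddmguhx" (len 12), cursors c3@2 c1@5 c4@5 c2@10, authorship 3.14....2...
Authorship (.=original, N=cursor N): 3 . 1 4 . . . . 2 . . .
Index 10: author = original

Answer: original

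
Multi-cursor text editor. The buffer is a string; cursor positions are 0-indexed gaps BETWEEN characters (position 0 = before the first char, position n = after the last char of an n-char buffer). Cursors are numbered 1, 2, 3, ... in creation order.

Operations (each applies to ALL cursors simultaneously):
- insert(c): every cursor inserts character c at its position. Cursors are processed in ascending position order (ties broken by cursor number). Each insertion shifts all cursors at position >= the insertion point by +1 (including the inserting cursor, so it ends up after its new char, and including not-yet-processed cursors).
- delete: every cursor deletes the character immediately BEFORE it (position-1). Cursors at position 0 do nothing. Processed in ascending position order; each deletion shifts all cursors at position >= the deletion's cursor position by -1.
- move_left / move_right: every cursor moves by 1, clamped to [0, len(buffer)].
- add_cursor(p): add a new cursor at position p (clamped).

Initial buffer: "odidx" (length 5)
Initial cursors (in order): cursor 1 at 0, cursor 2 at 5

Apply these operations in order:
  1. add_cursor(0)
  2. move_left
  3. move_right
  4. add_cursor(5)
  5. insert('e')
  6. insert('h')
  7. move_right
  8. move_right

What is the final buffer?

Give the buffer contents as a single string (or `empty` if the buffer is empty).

Answer: oeehhdidxeehh

Derivation:
After op 1 (add_cursor(0)): buffer="odidx" (len 5), cursors c1@0 c3@0 c2@5, authorship .....
After op 2 (move_left): buffer="odidx" (len 5), cursors c1@0 c3@0 c2@4, authorship .....
After op 3 (move_right): buffer="odidx" (len 5), cursors c1@1 c3@1 c2@5, authorship .....
After op 4 (add_cursor(5)): buffer="odidx" (len 5), cursors c1@1 c3@1 c2@5 c4@5, authorship .....
After op 5 (insert('e')): buffer="oeedidxee" (len 9), cursors c1@3 c3@3 c2@9 c4@9, authorship .13....24
After op 6 (insert('h')): buffer="oeehhdidxeehh" (len 13), cursors c1@5 c3@5 c2@13 c4@13, authorship .1313....2424
After op 7 (move_right): buffer="oeehhdidxeehh" (len 13), cursors c1@6 c3@6 c2@13 c4@13, authorship .1313....2424
After op 8 (move_right): buffer="oeehhdidxeehh" (len 13), cursors c1@7 c3@7 c2@13 c4@13, authorship .1313....2424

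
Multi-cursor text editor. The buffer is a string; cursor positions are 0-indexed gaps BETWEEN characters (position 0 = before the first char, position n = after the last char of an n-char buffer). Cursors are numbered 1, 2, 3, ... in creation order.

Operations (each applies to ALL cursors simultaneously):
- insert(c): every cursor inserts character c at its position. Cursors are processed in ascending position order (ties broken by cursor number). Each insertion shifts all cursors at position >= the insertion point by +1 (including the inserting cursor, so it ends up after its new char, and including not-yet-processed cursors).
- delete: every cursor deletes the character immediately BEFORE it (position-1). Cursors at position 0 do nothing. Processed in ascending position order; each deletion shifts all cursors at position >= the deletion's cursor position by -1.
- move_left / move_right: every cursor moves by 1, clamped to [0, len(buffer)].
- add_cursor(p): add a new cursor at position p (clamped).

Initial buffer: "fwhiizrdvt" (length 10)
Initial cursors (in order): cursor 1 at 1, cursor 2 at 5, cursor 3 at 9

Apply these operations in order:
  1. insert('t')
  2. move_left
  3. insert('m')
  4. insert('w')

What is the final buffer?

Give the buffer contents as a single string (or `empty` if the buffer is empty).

Answer: fmwtwhiimwtzrdvmwtt

Derivation:
After op 1 (insert('t')): buffer="ftwhiitzrdvtt" (len 13), cursors c1@2 c2@7 c3@12, authorship .1....2....3.
After op 2 (move_left): buffer="ftwhiitzrdvtt" (len 13), cursors c1@1 c2@6 c3@11, authorship .1....2....3.
After op 3 (insert('m')): buffer="fmtwhiimtzrdvmtt" (len 16), cursors c1@2 c2@8 c3@14, authorship .11....22....33.
After op 4 (insert('w')): buffer="fmwtwhiimwtzrdvmwtt" (len 19), cursors c1@3 c2@10 c3@17, authorship .111....222....333.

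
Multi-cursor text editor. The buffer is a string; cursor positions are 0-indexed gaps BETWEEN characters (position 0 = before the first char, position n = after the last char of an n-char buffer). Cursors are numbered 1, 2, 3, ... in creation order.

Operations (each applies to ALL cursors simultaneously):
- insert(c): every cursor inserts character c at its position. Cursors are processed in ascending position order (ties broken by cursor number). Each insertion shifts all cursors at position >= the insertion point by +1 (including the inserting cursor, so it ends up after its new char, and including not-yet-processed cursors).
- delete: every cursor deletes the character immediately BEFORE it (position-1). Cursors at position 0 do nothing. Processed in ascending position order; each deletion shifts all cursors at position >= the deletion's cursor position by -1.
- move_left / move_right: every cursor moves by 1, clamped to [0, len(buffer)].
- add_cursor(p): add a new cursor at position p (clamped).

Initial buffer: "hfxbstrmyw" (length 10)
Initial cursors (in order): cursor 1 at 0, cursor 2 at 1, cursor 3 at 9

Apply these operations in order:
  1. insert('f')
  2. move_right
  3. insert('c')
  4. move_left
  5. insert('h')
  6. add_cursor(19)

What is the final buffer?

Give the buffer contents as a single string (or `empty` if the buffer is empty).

Answer: fhhcffhcxbstrmyfwhc

Derivation:
After op 1 (insert('f')): buffer="fhffxbstrmyfw" (len 13), cursors c1@1 c2@3 c3@12, authorship 1.2........3.
After op 2 (move_right): buffer="fhffxbstrmyfw" (len 13), cursors c1@2 c2@4 c3@13, authorship 1.2........3.
After op 3 (insert('c')): buffer="fhcffcxbstrmyfwc" (len 16), cursors c1@3 c2@6 c3@16, authorship 1.12.2.......3.3
After op 4 (move_left): buffer="fhcffcxbstrmyfwc" (len 16), cursors c1@2 c2@5 c3@15, authorship 1.12.2.......3.3
After op 5 (insert('h')): buffer="fhhcffhcxbstrmyfwhc" (len 19), cursors c1@3 c2@7 c3@18, authorship 1.112.22.......3.33
After op 6 (add_cursor(19)): buffer="fhhcffhcxbstrmyfwhc" (len 19), cursors c1@3 c2@7 c3@18 c4@19, authorship 1.112.22.......3.33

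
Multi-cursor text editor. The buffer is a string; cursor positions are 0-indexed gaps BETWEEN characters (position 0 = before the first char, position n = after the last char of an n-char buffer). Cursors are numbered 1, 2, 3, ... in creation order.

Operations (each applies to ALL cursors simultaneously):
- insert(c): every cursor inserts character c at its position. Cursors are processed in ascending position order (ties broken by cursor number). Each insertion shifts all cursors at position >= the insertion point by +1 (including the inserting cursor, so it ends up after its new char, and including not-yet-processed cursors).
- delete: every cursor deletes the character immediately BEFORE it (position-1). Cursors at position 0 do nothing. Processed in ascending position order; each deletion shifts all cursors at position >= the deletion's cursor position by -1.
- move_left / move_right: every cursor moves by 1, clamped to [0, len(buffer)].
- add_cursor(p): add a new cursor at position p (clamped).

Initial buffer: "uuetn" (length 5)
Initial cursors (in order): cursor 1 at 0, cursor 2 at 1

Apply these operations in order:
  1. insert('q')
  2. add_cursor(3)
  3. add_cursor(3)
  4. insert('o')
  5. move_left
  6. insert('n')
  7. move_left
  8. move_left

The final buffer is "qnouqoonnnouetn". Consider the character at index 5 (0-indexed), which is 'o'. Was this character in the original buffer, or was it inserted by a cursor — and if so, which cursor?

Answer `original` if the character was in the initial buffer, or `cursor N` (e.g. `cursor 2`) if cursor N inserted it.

After op 1 (insert('q')): buffer="ququetn" (len 7), cursors c1@1 c2@3, authorship 1.2....
After op 2 (add_cursor(3)): buffer="ququetn" (len 7), cursors c1@1 c2@3 c3@3, authorship 1.2....
After op 3 (add_cursor(3)): buffer="ququetn" (len 7), cursors c1@1 c2@3 c3@3 c4@3, authorship 1.2....
After op 4 (insert('o')): buffer="qouqooouetn" (len 11), cursors c1@2 c2@7 c3@7 c4@7, authorship 11.2234....
After op 5 (move_left): buffer="qouqooouetn" (len 11), cursors c1@1 c2@6 c3@6 c4@6, authorship 11.2234....
After op 6 (insert('n')): buffer="qnouqoonnnouetn" (len 15), cursors c1@2 c2@10 c3@10 c4@10, authorship 111.2232344....
After op 7 (move_left): buffer="qnouqoonnnouetn" (len 15), cursors c1@1 c2@9 c3@9 c4@9, authorship 111.2232344....
After op 8 (move_left): buffer="qnouqoonnnouetn" (len 15), cursors c1@0 c2@8 c3@8 c4@8, authorship 111.2232344....
Authorship (.=original, N=cursor N): 1 1 1 . 2 2 3 2 3 4 4 . . . .
Index 5: author = 2

Answer: cursor 2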